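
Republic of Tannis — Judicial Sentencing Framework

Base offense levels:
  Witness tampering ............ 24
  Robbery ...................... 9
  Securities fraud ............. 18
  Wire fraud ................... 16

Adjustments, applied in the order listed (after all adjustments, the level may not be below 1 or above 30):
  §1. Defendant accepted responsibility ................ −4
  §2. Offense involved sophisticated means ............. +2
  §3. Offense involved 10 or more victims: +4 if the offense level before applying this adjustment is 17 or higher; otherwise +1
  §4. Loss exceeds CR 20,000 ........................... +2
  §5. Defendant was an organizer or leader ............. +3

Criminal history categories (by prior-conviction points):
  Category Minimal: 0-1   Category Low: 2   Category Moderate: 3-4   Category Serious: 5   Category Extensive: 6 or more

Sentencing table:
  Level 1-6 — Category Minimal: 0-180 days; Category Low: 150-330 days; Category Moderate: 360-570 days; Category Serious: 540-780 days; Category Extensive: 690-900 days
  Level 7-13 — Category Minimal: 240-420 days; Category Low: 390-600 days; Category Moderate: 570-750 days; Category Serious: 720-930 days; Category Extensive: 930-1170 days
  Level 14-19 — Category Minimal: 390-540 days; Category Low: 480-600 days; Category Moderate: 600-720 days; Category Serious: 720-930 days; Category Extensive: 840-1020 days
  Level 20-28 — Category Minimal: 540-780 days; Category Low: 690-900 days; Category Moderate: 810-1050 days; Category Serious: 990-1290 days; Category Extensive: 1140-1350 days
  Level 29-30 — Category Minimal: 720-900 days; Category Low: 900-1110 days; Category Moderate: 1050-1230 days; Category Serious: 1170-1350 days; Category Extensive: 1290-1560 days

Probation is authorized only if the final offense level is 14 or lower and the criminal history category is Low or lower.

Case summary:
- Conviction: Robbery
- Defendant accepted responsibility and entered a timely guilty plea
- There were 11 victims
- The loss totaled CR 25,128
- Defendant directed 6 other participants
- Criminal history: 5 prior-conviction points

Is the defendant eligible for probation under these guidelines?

Base offense level for robbery: 9.
§1 applies: 9 − 4 = 5.
§2 does not apply.
§3 applies (level before this adjustment is 5 < 17, so +1): 5 + 1 = 6.
§4 applies: 6 + 2 = 8.
§5 applies: 8 + 3 = 11.
Final offense level: 11.
Criminal history: 5 prior points → Category Serious (5).
Level 11 falls in the 7-13 band.
Grid: Level 7-13 × Category Serious = 720-930 days.
Probation check: level 11 ≤ 14 and category Serious > Low → not eligible.

No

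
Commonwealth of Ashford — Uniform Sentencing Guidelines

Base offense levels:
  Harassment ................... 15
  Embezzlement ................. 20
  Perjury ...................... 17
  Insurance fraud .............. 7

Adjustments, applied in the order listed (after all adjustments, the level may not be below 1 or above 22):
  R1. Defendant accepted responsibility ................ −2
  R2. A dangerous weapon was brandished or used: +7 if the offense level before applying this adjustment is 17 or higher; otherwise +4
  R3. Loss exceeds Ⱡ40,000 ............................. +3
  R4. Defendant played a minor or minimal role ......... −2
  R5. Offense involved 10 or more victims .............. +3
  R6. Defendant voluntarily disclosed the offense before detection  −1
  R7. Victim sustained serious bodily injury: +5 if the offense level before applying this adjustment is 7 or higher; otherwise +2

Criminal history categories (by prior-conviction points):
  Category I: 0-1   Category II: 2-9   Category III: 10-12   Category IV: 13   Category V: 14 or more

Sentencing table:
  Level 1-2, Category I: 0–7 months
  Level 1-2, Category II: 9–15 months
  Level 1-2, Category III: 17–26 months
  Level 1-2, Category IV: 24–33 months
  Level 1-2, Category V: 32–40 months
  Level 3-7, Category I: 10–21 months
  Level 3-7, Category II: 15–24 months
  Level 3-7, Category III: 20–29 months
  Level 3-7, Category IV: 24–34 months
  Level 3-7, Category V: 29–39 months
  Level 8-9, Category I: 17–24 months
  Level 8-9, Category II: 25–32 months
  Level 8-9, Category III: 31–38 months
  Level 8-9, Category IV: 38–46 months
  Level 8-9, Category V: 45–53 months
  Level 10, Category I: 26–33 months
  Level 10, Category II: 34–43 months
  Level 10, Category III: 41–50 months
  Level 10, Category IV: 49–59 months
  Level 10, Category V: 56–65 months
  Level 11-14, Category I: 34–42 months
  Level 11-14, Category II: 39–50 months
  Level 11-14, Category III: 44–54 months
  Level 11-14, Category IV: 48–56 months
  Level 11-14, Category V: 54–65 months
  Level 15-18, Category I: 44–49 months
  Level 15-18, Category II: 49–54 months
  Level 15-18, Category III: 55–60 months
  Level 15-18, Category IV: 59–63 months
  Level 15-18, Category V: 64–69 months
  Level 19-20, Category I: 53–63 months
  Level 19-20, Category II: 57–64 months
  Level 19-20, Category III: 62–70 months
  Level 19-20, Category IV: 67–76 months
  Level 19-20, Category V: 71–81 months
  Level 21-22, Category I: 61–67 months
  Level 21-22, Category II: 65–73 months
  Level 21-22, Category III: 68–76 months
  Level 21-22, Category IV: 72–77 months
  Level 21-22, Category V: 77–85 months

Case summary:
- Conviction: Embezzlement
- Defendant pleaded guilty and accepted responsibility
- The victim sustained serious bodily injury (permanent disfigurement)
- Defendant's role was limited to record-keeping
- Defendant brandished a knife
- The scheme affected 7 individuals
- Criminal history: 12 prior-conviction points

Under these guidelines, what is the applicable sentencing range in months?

Base offense level for embezzlement: 20.
R1 applies: 20 − 2 = 18.
R2 applies (level before this adjustment is 18 ≥ 17, so +7): 18 + 7 = 25.
R3 does not apply.
R4 applies: 25 − 2 = 23.
R6 does not apply.
R7 applies (level before this adjustment is 23 ≥ 7, so +5): 23 + 5 = 28.
Level 28 exceeds the maximum of 22; capped at 22.
Final offense level: 22.
Criminal history: 12 prior points → Category III (10-12).
Level 22 falls in the 21-22 band.
Grid: Level 21-22 × Category III = 68-76 months.

68-76 months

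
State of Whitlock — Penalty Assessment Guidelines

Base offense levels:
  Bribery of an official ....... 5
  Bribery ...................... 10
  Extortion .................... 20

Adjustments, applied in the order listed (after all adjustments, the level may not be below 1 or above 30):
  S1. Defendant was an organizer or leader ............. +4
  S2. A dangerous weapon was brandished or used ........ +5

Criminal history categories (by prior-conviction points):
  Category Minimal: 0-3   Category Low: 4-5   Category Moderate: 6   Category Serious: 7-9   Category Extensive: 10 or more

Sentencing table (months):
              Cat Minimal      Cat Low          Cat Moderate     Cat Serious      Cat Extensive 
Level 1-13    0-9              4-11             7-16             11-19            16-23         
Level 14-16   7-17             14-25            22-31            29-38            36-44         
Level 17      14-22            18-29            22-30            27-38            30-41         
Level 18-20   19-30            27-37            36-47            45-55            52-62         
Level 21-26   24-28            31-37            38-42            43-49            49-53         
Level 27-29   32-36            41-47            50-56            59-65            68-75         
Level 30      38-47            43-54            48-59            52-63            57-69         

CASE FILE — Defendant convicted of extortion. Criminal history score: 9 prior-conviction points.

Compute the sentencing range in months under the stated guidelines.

Base offense level for extortion: 20.
Final offense level: 20.
Criminal history: 9 prior points → Category Serious (7-9).
Level 20 falls in the 18-20 band.
Grid: Level 18-20 × Category Serious = 45-55 months.

45-55 months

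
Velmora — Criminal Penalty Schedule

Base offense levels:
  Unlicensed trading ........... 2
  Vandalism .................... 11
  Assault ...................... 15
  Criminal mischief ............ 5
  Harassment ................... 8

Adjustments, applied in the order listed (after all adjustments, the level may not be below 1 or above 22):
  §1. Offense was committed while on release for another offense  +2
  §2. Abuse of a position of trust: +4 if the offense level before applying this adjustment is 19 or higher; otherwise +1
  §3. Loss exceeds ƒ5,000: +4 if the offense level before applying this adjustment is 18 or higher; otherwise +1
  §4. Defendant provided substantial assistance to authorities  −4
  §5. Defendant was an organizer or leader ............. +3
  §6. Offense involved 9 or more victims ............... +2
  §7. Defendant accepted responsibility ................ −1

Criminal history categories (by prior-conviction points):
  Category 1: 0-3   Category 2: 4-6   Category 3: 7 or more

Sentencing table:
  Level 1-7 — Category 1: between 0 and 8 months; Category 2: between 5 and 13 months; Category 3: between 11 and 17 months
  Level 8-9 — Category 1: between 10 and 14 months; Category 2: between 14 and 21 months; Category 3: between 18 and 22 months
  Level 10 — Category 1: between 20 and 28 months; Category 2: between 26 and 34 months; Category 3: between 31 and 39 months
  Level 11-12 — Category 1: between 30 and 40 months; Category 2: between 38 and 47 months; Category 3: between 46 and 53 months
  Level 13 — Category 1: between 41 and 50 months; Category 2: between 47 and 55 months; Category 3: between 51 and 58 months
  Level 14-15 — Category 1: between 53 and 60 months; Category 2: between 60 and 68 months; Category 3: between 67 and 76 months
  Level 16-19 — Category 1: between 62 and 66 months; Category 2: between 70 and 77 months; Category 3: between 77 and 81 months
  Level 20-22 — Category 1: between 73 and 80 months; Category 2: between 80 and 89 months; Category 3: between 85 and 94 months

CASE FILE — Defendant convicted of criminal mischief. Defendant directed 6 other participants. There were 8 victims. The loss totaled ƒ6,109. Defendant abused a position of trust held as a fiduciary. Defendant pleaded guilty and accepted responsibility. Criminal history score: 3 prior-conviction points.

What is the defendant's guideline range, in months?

Base offense level for criminal mischief: 5.
§1 does not apply.
§2 applies (level before this adjustment is 5 < 19, so +1): 5 + 1 = 6.
§3 applies (level before this adjustment is 6 < 18, so +1): 6 + 1 = 7.
§5 applies: 7 + 3 = 10.
§7 applies: 10 − 1 = 9.
Final offense level: 9.
Criminal history: 3 prior points → Category 1 (0-3).
Level 9 falls in the 8-9 band.
Grid: Level 8-9 × Category 1 = 10-14 months.

10-14 months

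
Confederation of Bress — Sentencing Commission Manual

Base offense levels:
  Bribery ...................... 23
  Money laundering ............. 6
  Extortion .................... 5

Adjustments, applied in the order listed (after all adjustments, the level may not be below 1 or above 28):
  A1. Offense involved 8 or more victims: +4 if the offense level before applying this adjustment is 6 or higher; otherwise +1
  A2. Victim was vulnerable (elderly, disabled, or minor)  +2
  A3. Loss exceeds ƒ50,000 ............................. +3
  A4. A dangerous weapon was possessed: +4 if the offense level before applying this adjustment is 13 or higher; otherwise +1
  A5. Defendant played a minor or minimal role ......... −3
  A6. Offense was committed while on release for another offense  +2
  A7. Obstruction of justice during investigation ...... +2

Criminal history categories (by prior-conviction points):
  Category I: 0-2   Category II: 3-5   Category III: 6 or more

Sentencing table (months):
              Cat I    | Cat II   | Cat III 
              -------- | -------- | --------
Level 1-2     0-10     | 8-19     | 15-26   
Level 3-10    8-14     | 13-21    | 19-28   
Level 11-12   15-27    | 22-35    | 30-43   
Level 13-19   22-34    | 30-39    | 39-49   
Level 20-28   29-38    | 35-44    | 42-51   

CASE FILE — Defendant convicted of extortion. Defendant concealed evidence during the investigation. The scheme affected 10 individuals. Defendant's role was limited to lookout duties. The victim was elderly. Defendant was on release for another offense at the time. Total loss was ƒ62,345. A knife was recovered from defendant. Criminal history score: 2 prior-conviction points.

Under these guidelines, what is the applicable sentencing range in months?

Base offense level for extortion: 5.
A1 applies (level before this adjustment is 5 < 6, so +1): 5 + 1 = 6.
A2 applies: 6 + 2 = 8.
A3 applies: 8 + 3 = 11.
A4 applies (level before this adjustment is 11 < 13, so +1): 11 + 1 = 12.
A5 applies: 12 − 3 = 9.
A6 applies: 9 + 2 = 11.
A7 applies: 11 + 2 = 13.
Final offense level: 13.
Criminal history: 2 prior points → Category I (0-2).
Level 13 falls in the 13-19 band.
Grid: Level 13-19 × Category I = 22-34 months.

22-34 months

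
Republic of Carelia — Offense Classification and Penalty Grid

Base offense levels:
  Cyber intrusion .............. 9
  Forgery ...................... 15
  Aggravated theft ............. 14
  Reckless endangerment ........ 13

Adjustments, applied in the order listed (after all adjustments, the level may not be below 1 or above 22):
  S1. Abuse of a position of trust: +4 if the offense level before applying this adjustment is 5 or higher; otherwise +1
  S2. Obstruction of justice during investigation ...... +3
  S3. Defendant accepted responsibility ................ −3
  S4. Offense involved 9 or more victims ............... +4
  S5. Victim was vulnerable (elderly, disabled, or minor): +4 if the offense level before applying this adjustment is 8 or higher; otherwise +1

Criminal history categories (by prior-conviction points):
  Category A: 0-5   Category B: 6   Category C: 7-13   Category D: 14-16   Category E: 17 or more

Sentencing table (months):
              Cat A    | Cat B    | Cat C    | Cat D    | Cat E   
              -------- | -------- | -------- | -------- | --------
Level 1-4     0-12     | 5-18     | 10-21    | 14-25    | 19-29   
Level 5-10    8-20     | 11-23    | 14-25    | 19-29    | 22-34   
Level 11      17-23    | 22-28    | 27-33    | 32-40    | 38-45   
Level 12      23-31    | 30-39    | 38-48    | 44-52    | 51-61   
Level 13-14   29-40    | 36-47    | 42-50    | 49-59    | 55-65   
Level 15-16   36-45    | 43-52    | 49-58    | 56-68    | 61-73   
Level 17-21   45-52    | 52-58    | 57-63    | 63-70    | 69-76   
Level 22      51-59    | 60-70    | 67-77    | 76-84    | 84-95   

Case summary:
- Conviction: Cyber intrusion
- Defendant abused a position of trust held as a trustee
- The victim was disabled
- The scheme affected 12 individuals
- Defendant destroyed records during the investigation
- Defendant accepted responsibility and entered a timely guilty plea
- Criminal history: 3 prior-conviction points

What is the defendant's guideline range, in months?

Base offense level for cyber intrusion: 9.
S1 applies (level before this adjustment is 9 ≥ 5, so +4): 9 + 4 = 13.
S2 applies: 13 + 3 = 16.
S3 applies: 16 − 3 = 13.
S4 applies: 13 + 4 = 17.
S5 applies (level before this adjustment is 17 ≥ 8, so +4): 17 + 4 = 21.
Final offense level: 21.
Criminal history: 3 prior points → Category A (0-5).
Level 21 falls in the 17-21 band.
Grid: Level 17-21 × Category A = 45-52 months.

45-52 months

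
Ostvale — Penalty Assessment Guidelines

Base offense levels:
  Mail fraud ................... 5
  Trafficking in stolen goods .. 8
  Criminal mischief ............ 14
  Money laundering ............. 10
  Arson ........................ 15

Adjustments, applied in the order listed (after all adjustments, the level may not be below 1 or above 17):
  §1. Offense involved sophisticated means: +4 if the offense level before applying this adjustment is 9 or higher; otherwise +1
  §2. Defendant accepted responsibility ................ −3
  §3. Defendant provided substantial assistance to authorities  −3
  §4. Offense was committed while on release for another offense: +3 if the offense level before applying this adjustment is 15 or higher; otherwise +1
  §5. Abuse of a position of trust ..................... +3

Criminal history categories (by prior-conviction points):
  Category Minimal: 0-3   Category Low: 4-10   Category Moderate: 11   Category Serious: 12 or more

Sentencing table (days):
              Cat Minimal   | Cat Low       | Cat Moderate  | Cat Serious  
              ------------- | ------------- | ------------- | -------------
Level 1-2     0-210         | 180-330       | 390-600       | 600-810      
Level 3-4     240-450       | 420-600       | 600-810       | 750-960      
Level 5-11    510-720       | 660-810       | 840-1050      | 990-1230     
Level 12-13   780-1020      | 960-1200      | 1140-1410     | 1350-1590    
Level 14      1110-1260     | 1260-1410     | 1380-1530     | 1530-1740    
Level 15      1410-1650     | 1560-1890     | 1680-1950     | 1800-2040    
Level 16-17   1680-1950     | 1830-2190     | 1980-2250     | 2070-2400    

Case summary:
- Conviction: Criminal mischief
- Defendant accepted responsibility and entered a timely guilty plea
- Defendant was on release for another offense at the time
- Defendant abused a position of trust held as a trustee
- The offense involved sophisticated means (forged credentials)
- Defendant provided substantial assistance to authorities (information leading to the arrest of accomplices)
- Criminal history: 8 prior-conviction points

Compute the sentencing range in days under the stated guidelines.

1830-2190 days

Base offense level for criminal mischief: 14.
§1 applies (level before this adjustment is 14 ≥ 9, so +4): 14 + 4 = 18.
§2 applies: 18 − 3 = 15.
§3 applies: 15 − 3 = 12.
§4 applies (level before this adjustment is 12 < 15, so +1): 12 + 1 = 13.
§5 applies: 13 + 3 = 16.
Final offense level: 16.
Criminal history: 8 prior points → Category Low (4-10).
Level 16 falls in the 16-17 band.
Grid: Level 16-17 × Category Low = 1830-2190 days.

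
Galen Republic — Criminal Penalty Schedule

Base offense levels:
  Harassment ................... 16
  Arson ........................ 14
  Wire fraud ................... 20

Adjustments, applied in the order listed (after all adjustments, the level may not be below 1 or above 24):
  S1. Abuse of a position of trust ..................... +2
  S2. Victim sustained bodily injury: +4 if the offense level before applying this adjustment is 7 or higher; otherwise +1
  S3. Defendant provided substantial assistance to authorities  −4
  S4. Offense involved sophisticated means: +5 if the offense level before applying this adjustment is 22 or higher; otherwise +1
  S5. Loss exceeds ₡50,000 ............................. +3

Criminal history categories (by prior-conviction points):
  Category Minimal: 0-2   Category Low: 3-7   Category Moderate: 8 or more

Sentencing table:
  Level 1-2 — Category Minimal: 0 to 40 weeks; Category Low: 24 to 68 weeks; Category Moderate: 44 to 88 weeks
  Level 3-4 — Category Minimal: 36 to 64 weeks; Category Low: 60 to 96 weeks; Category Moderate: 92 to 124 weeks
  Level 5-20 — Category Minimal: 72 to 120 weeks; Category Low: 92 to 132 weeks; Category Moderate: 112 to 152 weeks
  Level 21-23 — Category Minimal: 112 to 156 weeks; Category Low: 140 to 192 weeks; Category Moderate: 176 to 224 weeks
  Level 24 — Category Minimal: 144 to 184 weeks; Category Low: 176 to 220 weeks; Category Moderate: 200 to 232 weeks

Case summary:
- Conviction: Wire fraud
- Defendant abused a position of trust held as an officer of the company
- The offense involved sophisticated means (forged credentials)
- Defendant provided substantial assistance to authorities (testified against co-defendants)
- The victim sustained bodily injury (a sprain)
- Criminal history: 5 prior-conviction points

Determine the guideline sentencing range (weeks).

176-220 weeks

Base offense level for wire fraud: 20.
S1 applies: 20 + 2 = 22.
S2 applies (level before this adjustment is 22 ≥ 7, so +4): 22 + 4 = 26.
S3 applies: 26 − 4 = 22.
S4 applies (level before this adjustment is 22 ≥ 22, so +5): 22 + 5 = 27.
Level 27 exceeds the maximum of 24; capped at 24.
Final offense level: 24.
Criminal history: 5 prior points → Category Low (3-7).
Level 24 falls in the 24 band.
Grid: Level 24 × Category Low = 176-220 weeks.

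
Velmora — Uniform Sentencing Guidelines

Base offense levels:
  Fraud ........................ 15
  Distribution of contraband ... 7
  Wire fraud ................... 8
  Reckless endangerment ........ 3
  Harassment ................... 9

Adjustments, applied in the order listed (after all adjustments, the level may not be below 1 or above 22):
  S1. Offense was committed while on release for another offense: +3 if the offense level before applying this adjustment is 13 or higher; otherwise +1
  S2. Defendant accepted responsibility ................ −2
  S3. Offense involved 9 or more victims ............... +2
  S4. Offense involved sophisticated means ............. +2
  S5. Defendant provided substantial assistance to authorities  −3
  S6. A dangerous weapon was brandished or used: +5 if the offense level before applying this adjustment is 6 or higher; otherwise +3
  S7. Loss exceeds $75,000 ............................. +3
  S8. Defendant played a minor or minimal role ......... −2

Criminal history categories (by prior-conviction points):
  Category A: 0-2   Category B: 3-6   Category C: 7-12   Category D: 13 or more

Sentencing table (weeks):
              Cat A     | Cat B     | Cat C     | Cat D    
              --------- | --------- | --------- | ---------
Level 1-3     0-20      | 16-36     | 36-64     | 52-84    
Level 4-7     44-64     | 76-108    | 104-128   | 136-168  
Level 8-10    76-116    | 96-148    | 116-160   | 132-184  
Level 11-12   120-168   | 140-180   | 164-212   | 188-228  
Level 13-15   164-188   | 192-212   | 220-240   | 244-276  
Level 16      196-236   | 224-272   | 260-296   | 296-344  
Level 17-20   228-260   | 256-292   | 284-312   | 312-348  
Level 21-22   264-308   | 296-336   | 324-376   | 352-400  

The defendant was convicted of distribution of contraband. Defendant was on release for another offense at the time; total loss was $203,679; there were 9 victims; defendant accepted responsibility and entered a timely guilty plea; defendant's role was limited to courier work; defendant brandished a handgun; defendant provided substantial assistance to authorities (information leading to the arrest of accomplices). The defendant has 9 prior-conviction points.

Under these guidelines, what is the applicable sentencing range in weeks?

116-160 weeks

Base offense level for distribution of contraband: 7.
S1 applies (level before this adjustment is 7 < 13, so +1): 7 + 1 = 8.
S2 applies: 8 − 2 = 6.
S3 applies: 6 + 2 = 8.
S4 does not apply.
S5 applies: 8 − 3 = 5.
S6 applies (level before this adjustment is 5 < 6, so +3): 5 + 3 = 8.
S7 applies: 8 + 3 = 11.
S8 applies: 11 − 2 = 9.
Final offense level: 9.
Criminal history: 9 prior points → Category C (7-12).
Level 9 falls in the 8-10 band.
Grid: Level 8-10 × Category C = 116-160 weeks.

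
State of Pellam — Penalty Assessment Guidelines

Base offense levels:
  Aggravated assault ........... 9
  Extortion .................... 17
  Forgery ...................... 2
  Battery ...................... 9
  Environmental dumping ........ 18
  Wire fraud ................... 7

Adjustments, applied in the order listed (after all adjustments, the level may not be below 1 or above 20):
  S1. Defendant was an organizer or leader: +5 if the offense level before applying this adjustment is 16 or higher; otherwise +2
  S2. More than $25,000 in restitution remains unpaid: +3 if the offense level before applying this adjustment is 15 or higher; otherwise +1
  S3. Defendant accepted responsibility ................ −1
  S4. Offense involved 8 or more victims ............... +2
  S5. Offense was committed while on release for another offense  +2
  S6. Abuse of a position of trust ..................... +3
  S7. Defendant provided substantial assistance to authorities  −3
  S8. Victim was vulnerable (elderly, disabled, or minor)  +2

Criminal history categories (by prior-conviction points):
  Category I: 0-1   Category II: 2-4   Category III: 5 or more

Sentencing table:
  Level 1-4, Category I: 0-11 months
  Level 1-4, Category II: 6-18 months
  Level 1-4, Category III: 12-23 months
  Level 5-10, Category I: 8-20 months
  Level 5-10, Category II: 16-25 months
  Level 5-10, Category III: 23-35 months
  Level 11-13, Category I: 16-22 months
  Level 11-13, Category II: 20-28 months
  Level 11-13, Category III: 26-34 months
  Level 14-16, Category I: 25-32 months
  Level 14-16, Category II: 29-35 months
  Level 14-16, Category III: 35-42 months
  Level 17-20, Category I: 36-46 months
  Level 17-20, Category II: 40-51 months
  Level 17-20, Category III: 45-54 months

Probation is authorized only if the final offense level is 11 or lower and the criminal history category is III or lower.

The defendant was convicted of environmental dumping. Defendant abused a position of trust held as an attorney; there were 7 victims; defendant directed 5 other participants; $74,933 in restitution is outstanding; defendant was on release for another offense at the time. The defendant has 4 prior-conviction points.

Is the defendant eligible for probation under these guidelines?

No

Base offense level for environmental dumping: 18.
S1 applies (level before this adjustment is 18 ≥ 16, so +5): 18 + 5 = 23.
S2 applies (level before this adjustment is 23 ≥ 15, so +3): 23 + 3 = 26.
S3 does not apply.
S4 does not apply.
S5 applies: 26 + 2 = 28.
S6 applies: 28 + 3 = 31.
S7 does not apply.
Level 31 exceeds the maximum of 20; capped at 20.
Final offense level: 20.
Criminal history: 4 prior points → Category II (2-4).
Level 20 falls in the 17-20 band.
Grid: Level 17-20 × Category II = 40-51 months.
Probation check: level 20 > 11 and category II ≤ III → not eligible.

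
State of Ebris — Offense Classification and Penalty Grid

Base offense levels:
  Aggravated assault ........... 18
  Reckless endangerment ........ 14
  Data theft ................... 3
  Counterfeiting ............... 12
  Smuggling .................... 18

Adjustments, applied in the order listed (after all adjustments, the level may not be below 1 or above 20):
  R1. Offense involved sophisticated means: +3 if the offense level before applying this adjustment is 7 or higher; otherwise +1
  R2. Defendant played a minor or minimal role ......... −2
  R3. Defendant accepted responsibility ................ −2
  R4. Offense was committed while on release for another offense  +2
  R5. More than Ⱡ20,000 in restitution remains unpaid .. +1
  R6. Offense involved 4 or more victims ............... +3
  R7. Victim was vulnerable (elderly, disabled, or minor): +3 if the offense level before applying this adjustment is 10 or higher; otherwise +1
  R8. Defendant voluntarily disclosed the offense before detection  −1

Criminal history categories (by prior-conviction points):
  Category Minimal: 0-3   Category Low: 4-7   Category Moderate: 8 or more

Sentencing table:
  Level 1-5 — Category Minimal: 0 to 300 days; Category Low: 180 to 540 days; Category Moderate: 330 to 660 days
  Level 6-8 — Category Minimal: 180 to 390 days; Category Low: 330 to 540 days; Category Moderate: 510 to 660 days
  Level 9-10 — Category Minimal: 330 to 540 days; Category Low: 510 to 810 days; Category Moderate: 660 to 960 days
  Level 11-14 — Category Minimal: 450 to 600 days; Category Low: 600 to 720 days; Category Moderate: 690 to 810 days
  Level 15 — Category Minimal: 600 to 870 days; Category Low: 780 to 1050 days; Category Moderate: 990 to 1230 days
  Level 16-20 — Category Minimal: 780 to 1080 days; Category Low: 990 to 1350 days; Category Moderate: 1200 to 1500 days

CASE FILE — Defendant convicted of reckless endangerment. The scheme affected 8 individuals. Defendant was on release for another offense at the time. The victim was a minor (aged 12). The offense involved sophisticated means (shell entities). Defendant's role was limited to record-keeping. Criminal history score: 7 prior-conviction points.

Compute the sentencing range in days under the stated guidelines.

Base offense level for reckless endangerment: 14.
R1 applies (level before this adjustment is 14 ≥ 7, so +3): 14 + 3 = 17.
R2 applies: 17 − 2 = 15.
R4 applies: 15 + 2 = 17.
R5 does not apply.
R6 applies: 17 + 3 = 20.
R7 applies (level before this adjustment is 20 ≥ 10, so +3): 20 + 3 = 23.
R8 does not apply.
Level 23 exceeds the maximum of 20; capped at 20.
Final offense level: 20.
Criminal history: 7 prior points → Category Low (4-7).
Level 20 falls in the 16-20 band.
Grid: Level 16-20 × Category Low = 990-1350 days.

990-1350 days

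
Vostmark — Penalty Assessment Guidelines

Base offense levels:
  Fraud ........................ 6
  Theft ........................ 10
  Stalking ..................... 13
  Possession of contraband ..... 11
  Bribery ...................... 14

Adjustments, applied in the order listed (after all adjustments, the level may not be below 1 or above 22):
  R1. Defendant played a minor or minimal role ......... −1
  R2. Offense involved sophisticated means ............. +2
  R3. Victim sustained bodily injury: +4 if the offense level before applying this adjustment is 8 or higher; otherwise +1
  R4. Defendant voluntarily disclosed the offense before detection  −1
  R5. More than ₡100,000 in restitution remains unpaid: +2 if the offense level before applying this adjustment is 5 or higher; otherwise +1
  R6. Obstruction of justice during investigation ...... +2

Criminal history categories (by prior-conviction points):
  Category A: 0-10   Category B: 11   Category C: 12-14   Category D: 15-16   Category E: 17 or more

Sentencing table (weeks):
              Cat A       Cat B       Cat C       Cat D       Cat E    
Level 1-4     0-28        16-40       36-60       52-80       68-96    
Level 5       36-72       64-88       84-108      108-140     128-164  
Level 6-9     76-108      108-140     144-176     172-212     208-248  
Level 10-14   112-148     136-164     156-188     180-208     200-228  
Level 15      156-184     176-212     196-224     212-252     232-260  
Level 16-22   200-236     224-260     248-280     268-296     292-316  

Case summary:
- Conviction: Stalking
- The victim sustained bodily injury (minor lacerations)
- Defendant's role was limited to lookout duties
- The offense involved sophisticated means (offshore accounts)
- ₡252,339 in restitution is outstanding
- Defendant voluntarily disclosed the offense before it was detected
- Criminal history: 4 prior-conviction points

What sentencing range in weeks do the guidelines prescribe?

200-236 weeks

Base offense level for stalking: 13.
R1 applies: 13 − 1 = 12.
R2 applies: 12 + 2 = 14.
R3 applies (level before this adjustment is 14 ≥ 8, so +4): 14 + 4 = 18.
R4 applies: 18 − 1 = 17.
R5 applies (level before this adjustment is 17 ≥ 5, so +2): 17 + 2 = 19.
R6 does not apply.
Final offense level: 19.
Criminal history: 4 prior points → Category A (0-10).
Level 19 falls in the 16-22 band.
Grid: Level 16-22 × Category A = 200-236 weeks.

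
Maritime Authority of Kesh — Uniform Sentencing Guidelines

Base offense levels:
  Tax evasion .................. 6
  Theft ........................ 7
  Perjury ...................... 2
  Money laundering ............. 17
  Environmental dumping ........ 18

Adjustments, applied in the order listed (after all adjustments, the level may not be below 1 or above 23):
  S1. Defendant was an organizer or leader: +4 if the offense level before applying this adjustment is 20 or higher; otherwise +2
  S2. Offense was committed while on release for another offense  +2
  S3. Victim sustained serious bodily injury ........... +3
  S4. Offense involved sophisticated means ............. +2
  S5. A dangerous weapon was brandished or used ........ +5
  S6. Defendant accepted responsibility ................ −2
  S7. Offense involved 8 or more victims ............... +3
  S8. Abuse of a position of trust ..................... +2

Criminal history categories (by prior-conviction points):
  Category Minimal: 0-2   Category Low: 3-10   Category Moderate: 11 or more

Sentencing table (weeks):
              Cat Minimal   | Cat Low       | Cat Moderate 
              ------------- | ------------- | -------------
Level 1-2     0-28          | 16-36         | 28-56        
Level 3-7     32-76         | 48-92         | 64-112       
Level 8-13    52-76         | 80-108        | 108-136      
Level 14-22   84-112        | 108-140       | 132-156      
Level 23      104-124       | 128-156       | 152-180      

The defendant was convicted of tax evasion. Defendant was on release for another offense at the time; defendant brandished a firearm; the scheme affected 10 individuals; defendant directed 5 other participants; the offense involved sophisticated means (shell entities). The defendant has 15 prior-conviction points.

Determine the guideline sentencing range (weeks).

Base offense level for tax evasion: 6.
S1 applies (level before this adjustment is 6 < 20, so +2): 6 + 2 = 8.
S2 applies: 8 + 2 = 10.
S3 does not apply.
S4 applies: 10 + 2 = 12.
S5 applies: 12 + 5 = 17.
S6 does not apply.
S7 applies: 17 + 3 = 20.
S8 does not apply.
Final offense level: 20.
Criminal history: 15 prior points → Category Moderate (11+).
Level 20 falls in the 14-22 band.
Grid: Level 14-22 × Category Moderate = 132-156 weeks.

132-156 weeks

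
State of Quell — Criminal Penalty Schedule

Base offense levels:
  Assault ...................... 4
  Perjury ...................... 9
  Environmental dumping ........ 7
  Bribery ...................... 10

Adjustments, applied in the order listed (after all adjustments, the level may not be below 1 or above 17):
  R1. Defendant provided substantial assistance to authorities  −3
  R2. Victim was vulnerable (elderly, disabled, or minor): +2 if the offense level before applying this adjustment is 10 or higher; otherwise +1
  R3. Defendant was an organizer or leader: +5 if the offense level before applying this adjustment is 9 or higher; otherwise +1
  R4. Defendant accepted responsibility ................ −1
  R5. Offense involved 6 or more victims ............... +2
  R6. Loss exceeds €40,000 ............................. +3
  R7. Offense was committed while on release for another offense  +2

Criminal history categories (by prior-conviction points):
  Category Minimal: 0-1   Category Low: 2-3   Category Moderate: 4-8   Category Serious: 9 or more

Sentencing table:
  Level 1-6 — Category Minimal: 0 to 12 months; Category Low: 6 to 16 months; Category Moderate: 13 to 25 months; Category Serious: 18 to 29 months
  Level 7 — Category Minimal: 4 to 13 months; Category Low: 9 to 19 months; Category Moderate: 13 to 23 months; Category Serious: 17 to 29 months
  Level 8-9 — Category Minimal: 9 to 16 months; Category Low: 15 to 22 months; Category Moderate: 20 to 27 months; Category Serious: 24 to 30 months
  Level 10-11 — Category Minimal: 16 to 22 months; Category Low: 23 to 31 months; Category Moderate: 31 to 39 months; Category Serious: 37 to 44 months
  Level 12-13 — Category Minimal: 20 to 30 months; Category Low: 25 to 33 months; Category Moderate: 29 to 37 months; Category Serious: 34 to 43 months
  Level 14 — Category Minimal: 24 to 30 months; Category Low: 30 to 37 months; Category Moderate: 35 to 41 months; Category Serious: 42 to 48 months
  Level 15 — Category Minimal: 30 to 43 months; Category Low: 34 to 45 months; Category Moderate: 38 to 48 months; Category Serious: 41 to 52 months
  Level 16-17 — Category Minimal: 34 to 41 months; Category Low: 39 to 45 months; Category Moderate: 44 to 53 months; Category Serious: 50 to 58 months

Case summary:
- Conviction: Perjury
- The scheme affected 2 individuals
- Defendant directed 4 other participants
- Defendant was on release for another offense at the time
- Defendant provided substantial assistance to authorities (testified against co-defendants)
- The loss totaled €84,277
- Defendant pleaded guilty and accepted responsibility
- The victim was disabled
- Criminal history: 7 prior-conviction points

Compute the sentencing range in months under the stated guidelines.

29-37 months

Base offense level for perjury: 9.
R1 applies: 9 − 3 = 6.
R2 applies (level before this adjustment is 6 < 10, so +1): 6 + 1 = 7.
R3 applies (level before this adjustment is 7 < 9, so +1): 7 + 1 = 8.
R4 applies: 8 − 1 = 7.
R6 applies: 7 + 3 = 10.
R7 applies: 10 + 2 = 12.
Final offense level: 12.
Criminal history: 7 prior points → Category Moderate (4-8).
Level 12 falls in the 12-13 band.
Grid: Level 12-13 × Category Moderate = 29-37 months.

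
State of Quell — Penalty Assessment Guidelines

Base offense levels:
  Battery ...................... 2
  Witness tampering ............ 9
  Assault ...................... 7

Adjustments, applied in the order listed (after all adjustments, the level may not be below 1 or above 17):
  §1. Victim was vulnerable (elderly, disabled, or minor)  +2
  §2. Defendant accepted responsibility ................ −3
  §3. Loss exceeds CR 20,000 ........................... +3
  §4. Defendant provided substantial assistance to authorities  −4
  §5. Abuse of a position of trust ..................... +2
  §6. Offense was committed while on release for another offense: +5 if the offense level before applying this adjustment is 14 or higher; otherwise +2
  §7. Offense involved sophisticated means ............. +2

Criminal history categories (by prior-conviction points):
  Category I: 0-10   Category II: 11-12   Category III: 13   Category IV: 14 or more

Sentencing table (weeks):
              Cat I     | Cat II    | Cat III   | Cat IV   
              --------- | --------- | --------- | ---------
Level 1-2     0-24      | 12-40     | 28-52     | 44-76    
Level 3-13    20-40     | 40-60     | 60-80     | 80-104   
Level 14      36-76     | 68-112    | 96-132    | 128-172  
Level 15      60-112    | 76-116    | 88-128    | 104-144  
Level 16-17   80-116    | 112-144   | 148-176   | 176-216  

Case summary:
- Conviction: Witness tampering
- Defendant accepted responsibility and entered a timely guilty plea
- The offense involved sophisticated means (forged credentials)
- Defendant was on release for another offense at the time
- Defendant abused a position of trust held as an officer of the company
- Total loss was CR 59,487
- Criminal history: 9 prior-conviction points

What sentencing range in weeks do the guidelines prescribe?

60-112 weeks

Base offense level for witness tampering: 9.
§2 applies: 9 − 3 = 6.
§3 applies: 6 + 3 = 9.
§5 applies: 9 + 2 = 11.
§6 applies (level before this adjustment is 11 < 14, so +2): 11 + 2 = 13.
§7 applies: 13 + 2 = 15.
Final offense level: 15.
Criminal history: 9 prior points → Category I (0-10).
Level 15 falls in the 15 band.
Grid: Level 15 × Category I = 60-112 weeks.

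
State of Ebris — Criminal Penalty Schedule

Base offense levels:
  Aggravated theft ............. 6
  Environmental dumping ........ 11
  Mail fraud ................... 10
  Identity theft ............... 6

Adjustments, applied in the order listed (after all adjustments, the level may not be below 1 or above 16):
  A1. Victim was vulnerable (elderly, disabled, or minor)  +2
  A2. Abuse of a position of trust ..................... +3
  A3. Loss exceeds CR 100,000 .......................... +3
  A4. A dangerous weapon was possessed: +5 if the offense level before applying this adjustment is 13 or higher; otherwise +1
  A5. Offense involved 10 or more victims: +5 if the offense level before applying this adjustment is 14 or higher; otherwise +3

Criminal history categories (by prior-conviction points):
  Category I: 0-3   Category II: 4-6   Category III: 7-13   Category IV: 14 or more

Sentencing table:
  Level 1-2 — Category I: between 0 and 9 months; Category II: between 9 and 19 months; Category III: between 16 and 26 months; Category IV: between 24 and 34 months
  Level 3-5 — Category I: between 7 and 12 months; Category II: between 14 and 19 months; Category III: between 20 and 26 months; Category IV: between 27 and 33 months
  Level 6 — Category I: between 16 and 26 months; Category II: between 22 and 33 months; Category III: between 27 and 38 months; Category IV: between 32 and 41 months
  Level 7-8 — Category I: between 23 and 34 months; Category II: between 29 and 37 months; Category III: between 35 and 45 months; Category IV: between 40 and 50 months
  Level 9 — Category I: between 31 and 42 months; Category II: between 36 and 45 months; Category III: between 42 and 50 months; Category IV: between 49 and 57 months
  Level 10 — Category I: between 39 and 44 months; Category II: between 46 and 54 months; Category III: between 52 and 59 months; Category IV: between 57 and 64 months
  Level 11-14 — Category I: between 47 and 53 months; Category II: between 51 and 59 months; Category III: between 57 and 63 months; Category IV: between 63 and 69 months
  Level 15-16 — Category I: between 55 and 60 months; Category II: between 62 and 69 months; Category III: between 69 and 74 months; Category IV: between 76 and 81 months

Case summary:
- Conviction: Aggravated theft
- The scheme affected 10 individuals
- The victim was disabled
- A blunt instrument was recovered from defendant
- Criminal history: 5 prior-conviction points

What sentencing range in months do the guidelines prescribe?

51-59 months

Base offense level for aggravated theft: 6.
A1 applies: 6 + 2 = 8.
A3 does not apply.
A4 applies (level before this adjustment is 8 < 13, so +1): 8 + 1 = 9.
A5 applies (level before this adjustment is 9 < 14, so +3): 9 + 3 = 12.
Final offense level: 12.
Criminal history: 5 prior points → Category II (4-6).
Level 12 falls in the 11-14 band.
Grid: Level 11-14 × Category II = 51-59 months.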